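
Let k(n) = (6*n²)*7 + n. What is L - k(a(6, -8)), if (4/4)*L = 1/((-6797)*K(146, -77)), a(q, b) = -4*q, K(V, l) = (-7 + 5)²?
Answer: -657079585/27188 ≈ -24168.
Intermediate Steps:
K(V, l) = 4 (K(V, l) = (-2)² = 4)
k(n) = n + 42*n² (k(n) = 42*n² + n = n + 42*n²)
L = -1/27188 (L = 1/(-6797*4) = -1/6797*¼ = -1/27188 ≈ -3.6781e-5)
L - k(a(6, -8)) = -1/27188 - (-4*6)*(1 + 42*(-4*6)) = -1/27188 - (-24)*(1 + 42*(-24)) = -1/27188 - (-24)*(1 - 1008) = -1/27188 - (-24)*(-1007) = -1/27188 - 1*24168 = -1/27188 - 24168 = -657079585/27188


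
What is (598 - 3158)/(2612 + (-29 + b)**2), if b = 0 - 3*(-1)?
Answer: -320/411 ≈ -0.77859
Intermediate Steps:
b = 3 (b = 0 + 3 = 3)
(598 - 3158)/(2612 + (-29 + b)**2) = (598 - 3158)/(2612 + (-29 + 3)**2) = -2560/(2612 + (-26)**2) = -2560/(2612 + 676) = -2560/3288 = -2560*1/3288 = -320/411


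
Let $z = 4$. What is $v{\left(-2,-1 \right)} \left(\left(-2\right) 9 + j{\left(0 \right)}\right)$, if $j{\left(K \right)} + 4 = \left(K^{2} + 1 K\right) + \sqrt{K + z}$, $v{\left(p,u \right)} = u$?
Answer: $20$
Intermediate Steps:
$j{\left(K \right)} = -4 + K + K^{2} + \sqrt{4 + K}$ ($j{\left(K \right)} = -4 + \left(\left(K^{2} + 1 K\right) + \sqrt{K + 4}\right) = -4 + \left(\left(K^{2} + K\right) + \sqrt{4 + K}\right) = -4 + \left(\left(K + K^{2}\right) + \sqrt{4 + K}\right) = -4 + \left(K + K^{2} + \sqrt{4 + K}\right) = -4 + K + K^{2} + \sqrt{4 + K}$)
$v{\left(-2,-1 \right)} \left(\left(-2\right) 9 + j{\left(0 \right)}\right) = - (\left(-2\right) 9 + \left(-4 + 0 + 0^{2} + \sqrt{4 + 0}\right)) = - (-18 + \left(-4 + 0 + 0 + \sqrt{4}\right)) = - (-18 + \left(-4 + 0 + 0 + 2\right)) = - (-18 - 2) = \left(-1\right) \left(-20\right) = 20$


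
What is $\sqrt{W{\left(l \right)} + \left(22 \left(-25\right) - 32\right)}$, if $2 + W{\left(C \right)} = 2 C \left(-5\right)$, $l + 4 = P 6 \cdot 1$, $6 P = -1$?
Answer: $i \sqrt{534} \approx 23.108 i$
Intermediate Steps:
$P = - \frac{1}{6}$ ($P = \frac{1}{6} \left(-1\right) = - \frac{1}{6} \approx -0.16667$)
$l = -5$ ($l = -4 + \left(- \frac{1}{6}\right) 6 \cdot 1 = -4 - 1 = -5$)
$W{\left(C \right)} = -2 - 10 C$ ($W{\left(C \right)} = -2 + 2 C \left(-5\right) = -2 - 10 C$)
$\sqrt{W{\left(l \right)} + \left(22 \left(-25\right) - 32\right)} = \sqrt{\left(-2 - -50\right) + \left(22 \left(-25\right) - 32\right)} = \sqrt{\left(-2 + 50\right) - 582} = \sqrt{48 - 582} = \sqrt{-534} = i \sqrt{534}$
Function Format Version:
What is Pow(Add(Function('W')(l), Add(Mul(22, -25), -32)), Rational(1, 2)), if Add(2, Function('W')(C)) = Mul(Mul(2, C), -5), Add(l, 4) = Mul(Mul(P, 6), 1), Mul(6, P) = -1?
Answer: Mul(I, Pow(534, Rational(1, 2))) ≈ Mul(23.108, I)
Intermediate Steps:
P = Rational(-1, 6) (P = Mul(Rational(1, 6), -1) = Rational(-1, 6) ≈ -0.16667)
l = -5 (l = Add(-4, Mul(Mul(Rational(-1, 6), 6), 1)) = Add(-4, Mul(-1, 1)) = Add(-4, -1) = -5)
Function('W')(C) = Add(-2, Mul(-10, C)) (Function('W')(C) = Add(-2, Mul(Mul(2, C), -5)) = Add(-2, Mul(-10, C)))
Pow(Add(Function('W')(l), Add(Mul(22, -25), -32)), Rational(1, 2)) = Pow(Add(Add(-2, Mul(-10, -5)), Add(Mul(22, -25), -32)), Rational(1, 2)) = Pow(Add(Add(-2, 50), Add(-550, -32)), Rational(1, 2)) = Pow(Add(48, -582), Rational(1, 2)) = Pow(-534, Rational(1, 2)) = Mul(I, Pow(534, Rational(1, 2)))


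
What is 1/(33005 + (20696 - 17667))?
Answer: 1/36034 ≈ 2.7752e-5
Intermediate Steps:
1/(33005 + (20696 - 17667)) = 1/(33005 + 3029) = 1/36034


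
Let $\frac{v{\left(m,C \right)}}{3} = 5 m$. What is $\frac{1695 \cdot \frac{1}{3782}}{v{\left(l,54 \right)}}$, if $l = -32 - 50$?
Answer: $- \frac{113}{310124} \approx -0.00036437$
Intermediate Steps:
$l = -82$
$v{\left(m,C \right)} = 15 m$ ($v{\left(m,C \right)} = 3 \cdot 5 m = 15 m$)
$\frac{1695 \cdot \frac{1}{3782}}{v{\left(l,54 \right)}} = \frac{1695 \cdot \frac{1}{3782}}{15 \left(-82\right)} = \frac{1695 \cdot \frac{1}{3782}}{-1230} = \frac{1695}{3782} \left(- \frac{1}{1230}\right) = - \frac{113}{310124}$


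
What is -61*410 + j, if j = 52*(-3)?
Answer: -25166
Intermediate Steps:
j = -156
-61*410 + j = -61*410 - 156 = -25010 - 156 = -25166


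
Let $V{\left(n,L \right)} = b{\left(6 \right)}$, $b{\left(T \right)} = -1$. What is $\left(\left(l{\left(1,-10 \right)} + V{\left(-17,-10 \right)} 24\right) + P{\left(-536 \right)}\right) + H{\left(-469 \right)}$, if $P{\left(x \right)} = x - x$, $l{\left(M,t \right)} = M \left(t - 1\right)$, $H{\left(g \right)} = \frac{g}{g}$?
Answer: $-34$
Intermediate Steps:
$V{\left(n,L \right)} = -1$
$H{\left(g \right)} = 1$
$l{\left(M,t \right)} = M \left(-1 + t\right)$
$P{\left(x \right)} = 0$
$\left(\left(l{\left(1,-10 \right)} + V{\left(-17,-10 \right)} 24\right) + P{\left(-536 \right)}\right) + H{\left(-469 \right)} = \left(\left(1 \left(-1 - 10\right) - 24\right) + 0\right) + 1 = \left(\left(1 \left(-11\right) - 24\right) + 0\right) + 1 = \left(\left(-11 - 24\right) + 0\right) + 1 = \left(-35 + 0\right) + 1 = -35 + 1 = -34$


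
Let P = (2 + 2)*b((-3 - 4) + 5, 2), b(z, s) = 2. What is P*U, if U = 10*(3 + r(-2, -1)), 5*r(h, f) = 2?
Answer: 272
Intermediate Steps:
r(h, f) = ⅖ (r(h, f) = (⅕)*2 = ⅖)
P = 8 (P = (2 + 2)*2 = 4*2 = 8)
U = 34 (U = 10*(3 + ⅖) = 10*(17/5) = 34)
P*U = 8*34 = 272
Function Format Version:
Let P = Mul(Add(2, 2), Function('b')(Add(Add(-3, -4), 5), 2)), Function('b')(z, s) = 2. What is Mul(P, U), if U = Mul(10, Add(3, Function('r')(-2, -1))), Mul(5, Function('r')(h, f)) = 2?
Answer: 272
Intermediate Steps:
Function('r')(h, f) = Rational(2, 5) (Function('r')(h, f) = Mul(Rational(1, 5), 2) = Rational(2, 5))
P = 8 (P = Mul(Add(2, 2), 2) = Mul(4, 2) = 8)
U = 34 (U = Mul(10, Add(3, Rational(2, 5))) = Mul(10, Rational(17, 5)) = 34)
Mul(P, U) = Mul(8, 34) = 272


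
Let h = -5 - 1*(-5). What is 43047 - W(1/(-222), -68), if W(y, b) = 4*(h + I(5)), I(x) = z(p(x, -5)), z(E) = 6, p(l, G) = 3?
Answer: 43023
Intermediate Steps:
I(x) = 6
h = 0 (h = -5 + 5 = 0)
W(y, b) = 24 (W(y, b) = 4*(0 + 6) = 4*6 = 24)
43047 - W(1/(-222), -68) = 43047 - 1*24 = 43047 - 24 = 43023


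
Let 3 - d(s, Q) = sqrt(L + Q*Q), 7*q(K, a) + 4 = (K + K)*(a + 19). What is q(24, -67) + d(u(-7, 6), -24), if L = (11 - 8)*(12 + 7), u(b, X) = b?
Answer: -2287/7 - sqrt(633) ≈ -351.87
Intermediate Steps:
q(K, a) = -4/7 + 2*K*(19 + a)/7 (q(K, a) = -4/7 + ((K + K)*(a + 19))/7 = -4/7 + ((2*K)*(19 + a))/7 = -4/7 + (2*K*(19 + a))/7 = -4/7 + 2*K*(19 + a)/7)
L = 57 (L = 3*19 = 57)
d(s, Q) = 3 - sqrt(57 + Q**2) (d(s, Q) = 3 - sqrt(57 + Q*Q) = 3 - sqrt(57 + Q**2))
q(24, -67) + d(u(-7, 6), -24) = (-4/7 + (38/7)*24 + (2/7)*24*(-67)) + (3 - sqrt(57 + (-24)**2)) = (-4/7 + 912/7 - 3216/7) + (3 - sqrt(57 + 576)) = -2308/7 + (3 - sqrt(633)) = -2287/7 - sqrt(633)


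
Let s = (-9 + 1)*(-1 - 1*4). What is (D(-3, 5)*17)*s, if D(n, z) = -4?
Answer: -2720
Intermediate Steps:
s = 40 (s = -8*(-1 - 4) = -8*(-5) = 40)
(D(-3, 5)*17)*s = -4*17*40 = -68*40 = -2720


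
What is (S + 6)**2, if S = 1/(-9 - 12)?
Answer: 15625/441 ≈ 35.431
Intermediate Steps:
S = -1/21 (S = 1/(-21) = -1/21 ≈ -0.047619)
(S + 6)**2 = (-1/21 + 6)**2 = (125/21)**2 = 15625/441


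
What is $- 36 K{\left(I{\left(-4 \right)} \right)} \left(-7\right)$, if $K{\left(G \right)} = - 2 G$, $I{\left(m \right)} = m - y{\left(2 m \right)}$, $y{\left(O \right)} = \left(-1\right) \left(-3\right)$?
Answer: $3528$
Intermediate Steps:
$y{\left(O \right)} = 3$
$I{\left(m \right)} = -3 + m$ ($I{\left(m \right)} = m - 3 = -3 + m$)
$- 36 K{\left(I{\left(-4 \right)} \right)} \left(-7\right) = - 36 \left(- 2 \left(-3 - 4\right)\right) \left(-7\right) = - 36 \left(\left(-2\right) \left(-7\right)\right) \left(-7\right) = \left(-36\right) 14 \left(-7\right) = \left(-504\right) \left(-7\right) = 3528$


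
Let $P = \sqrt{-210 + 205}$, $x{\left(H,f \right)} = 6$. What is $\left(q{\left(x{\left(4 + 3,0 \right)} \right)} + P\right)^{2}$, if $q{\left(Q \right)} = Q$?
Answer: $\left(6 + i \sqrt{5}\right)^{2} \approx 31.0 + 26.833 i$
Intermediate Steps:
$P = i \sqrt{5}$ ($P = \sqrt{-5} = i \sqrt{5} \approx 2.2361 i$)
$\left(q{\left(x{\left(4 + 3,0 \right)} \right)} + P\right)^{2} = \left(6 + i \sqrt{5}\right)^{2}$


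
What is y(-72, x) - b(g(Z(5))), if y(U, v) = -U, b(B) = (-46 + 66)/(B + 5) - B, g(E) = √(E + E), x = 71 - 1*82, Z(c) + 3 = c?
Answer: 498/7 ≈ 71.143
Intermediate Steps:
Z(c) = -3 + c
x = -11 (x = 71 - 82 = -11)
g(E) = √2*√E (g(E) = √(2*E) = √2*√E)
b(B) = -B + 20/(5 + B) (b(B) = 20/(5 + B) - B = -B + 20/(5 + B))
y(-72, x) - b(g(Z(5))) = -1*(-72) - (20 - (√2*√(-3 + 5))² - 5*√2*√(-3 + 5))/(5 + √2*√(-3 + 5)) = 72 - (20 - (√2*√2)² - 5*√2*√2)/(5 + √2*√2) = 72 - (20 - 1*2² - 5*2)/(5 + 2) = 72 - (20 - 1*4 - 10)/7 = 72 - (20 - 4 - 10)/7 = 72 - 6/7 = 498/7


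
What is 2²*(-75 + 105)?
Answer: 120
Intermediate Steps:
2²*(-75 + 105) = 4*30 = 120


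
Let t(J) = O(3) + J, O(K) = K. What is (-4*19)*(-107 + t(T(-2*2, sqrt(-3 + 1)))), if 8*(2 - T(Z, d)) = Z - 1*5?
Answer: 15333/2 ≈ 7666.5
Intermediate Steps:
T(Z, d) = 21/8 - Z/8 (T(Z, d) = 2 - (Z - 1*5)/8 = 2 - (Z - 5)/8 = 2 - (-5 + Z)/8 = 2 + (5/8 - Z/8) = 21/8 - Z/8)
t(J) = 3 + J
(-4*19)*(-107 + t(T(-2*2, sqrt(-3 + 1)))) = (-4*19)*(-107 + (3 + (21/8 - (-1)*2/4))) = -76*(-107 + (3 + (21/8 - 1/8*(-4)))) = -76*(-107 + (3 + (21/8 + 1/2))) = -76*(-107 + (3 + 25/8)) = -76*(-107 + 49/8) = -76*(-807/8) = 15333/2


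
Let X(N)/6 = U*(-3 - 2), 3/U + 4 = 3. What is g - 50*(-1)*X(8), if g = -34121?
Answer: -29621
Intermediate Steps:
U = -3 (U = 3/(-4 + 3) = 3/(-1) = 3*(-1) = -3)
X(N) = 90 (X(N) = 6*(-3*(-3 - 2)) = 6*(-3*(-5)) = 6*15 = 90)
g - 50*(-1)*X(8) = -34121 - 50*(-1)*90 = -34121 - (-50)*90 = -34121 - 1*(-4500) = -34121 + 4500 = -29621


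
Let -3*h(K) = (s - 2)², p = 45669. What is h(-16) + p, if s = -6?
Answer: 136943/3 ≈ 45648.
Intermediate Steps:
h(K) = -64/3 (h(K) = -(-6 - 2)²/3 = -⅓*(-8)² = -⅓*64 = -64/3)
h(-16) + p = -64/3 + 45669 = 136943/3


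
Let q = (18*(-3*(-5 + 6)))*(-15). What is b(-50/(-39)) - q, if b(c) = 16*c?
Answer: -30790/39 ≈ -789.49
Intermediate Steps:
q = 810 (q = (18*(-3*1))*(-15) = (18*(-3))*(-15) = -54*(-15) = 810)
b(-50/(-39)) - q = 16*(-50/(-39)) - 1*810 = 16*(-50*(-1/39)) - 810 = 16*(50/39) - 810 = 800/39 - 810 = -30790/39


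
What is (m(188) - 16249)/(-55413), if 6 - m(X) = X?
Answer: 5477/18471 ≈ 0.29652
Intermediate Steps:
m(X) = 6 - X
(m(188) - 16249)/(-55413) = ((6 - 1*188) - 16249)/(-55413) = ((6 - 188) - 16249)*(-1/55413) = (-182 - 16249)*(-1/55413) = -16431*(-1/55413) = 5477/18471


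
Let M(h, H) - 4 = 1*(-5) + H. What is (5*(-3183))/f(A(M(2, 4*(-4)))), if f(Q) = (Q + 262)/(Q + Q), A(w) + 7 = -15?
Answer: 11671/4 ≈ 2917.8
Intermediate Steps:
M(h, H) = -1 + H (M(h, H) = 4 + (1*(-5) + H) = 4 + (-5 + H) = -1 + H)
A(w) = -22 (A(w) = -7 - 15 = -22)
f(Q) = (262 + Q)/(2*Q) (f(Q) = (262 + Q)/((2*Q)) = (262 + Q)*(1/(2*Q)) = (262 + Q)/(2*Q))
(5*(-3183))/f(A(M(2, 4*(-4)))) = (5*(-3183))/(((1/2)*(262 - 22)/(-22))) = -15915/((1/2)*(-1/22)*240) = -15915/(-60/11) = -15915*(-11/60) = 11671/4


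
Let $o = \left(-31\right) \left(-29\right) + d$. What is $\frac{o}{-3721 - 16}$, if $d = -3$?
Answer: $- \frac{896}{3737} \approx -0.23976$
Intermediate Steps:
$o = 896$ ($o = \left(-31\right) \left(-29\right) - 3 = 899 - 3 = 896$)
$\frac{o}{-3721 - 16} = \frac{896}{-3721 - 16} = \frac{896}{-3737} = 896 \left(- \frac{1}{3737}\right) = - \frac{896}{3737}$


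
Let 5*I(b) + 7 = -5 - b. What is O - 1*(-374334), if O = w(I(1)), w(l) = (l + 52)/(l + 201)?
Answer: 371339575/992 ≈ 3.7433e+5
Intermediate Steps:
I(b) = -12/5 - b/5 (I(b) = -7/5 + (-5 - b)/5 = -7/5 + (-1 - b/5) = -12/5 - b/5)
w(l) = (52 + l)/(201 + l)
O = 247/992 (O = (52 + (-12/5 - 1/5*1))/(201 + (-12/5 - 1/5*1)) = (52 + (-12/5 - 1/5))/(201 + (-12/5 - 1/5)) = (52 - 13/5)/(201 - 13/5) = (247/5)/(992/5) = (5/992)*(247/5) = 247/992 ≈ 0.24899)
O - 1*(-374334) = 247/992 - 1*(-374334) = 247/992 + 374334 = 371339575/992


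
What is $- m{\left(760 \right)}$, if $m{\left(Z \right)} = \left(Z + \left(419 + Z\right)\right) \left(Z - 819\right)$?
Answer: $114401$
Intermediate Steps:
$m{\left(Z \right)} = \left(-819 + Z\right) \left(419 + 2 Z\right)$ ($m{\left(Z \right)} = \left(419 + 2 Z\right) \left(-819 + Z\right) = \left(-819 + Z\right) \left(419 + 2 Z\right)$)
$- m{\left(760 \right)} = - (-343161 - 926440 + 2 \cdot 760^{2}) = - (-343161 - 926440 + 2 \cdot 577600) = - (-343161 - 926440 + 1155200) = \left(-1\right) \left(-114401\right) = 114401$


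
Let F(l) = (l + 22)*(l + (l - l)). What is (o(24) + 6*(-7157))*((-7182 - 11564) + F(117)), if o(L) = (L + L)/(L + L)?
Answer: 106622503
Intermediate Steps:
o(L) = 1 (o(L) = (2*L)/((2*L)) = (2*L)*(1/(2*L)) = 1)
F(l) = l*(22 + l) (F(l) = (22 + l)*(l + 0) = (22 + l)*l = l*(22 + l))
(o(24) + 6*(-7157))*((-7182 - 11564) + F(117)) = (1 + 6*(-7157))*((-7182 - 11564) + 117*(22 + 117)) = (1 - 42942)*(-18746 + 117*139) = -42941*(-18746 + 16263) = -42941*(-2483) = 106622503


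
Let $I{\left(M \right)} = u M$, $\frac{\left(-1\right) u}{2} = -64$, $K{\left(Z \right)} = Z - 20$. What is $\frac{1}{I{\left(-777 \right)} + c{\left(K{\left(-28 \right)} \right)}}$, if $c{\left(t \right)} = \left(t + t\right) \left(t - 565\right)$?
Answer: $- \frac{1}{40608} \approx -2.4626 \cdot 10^{-5}$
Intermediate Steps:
$K{\left(Z \right)} = -20 + Z$
$u = 128$ ($u = \left(-2\right) \left(-64\right) = 128$)
$I{\left(M \right)} = 128 M$
$c{\left(t \right)} = 2 t \left(-565 + t\right)$
$\frac{1}{I{\left(-777 \right)} + c{\left(K{\left(-28 \right)} \right)}} = \frac{1}{128 \left(-777\right) + 2 \left(-20 - 28\right) \left(-565 - 48\right)} = \frac{1}{-99456 + 2 \left(-48\right) \left(-565 - 48\right)} = \frac{1}{-99456 + 2 \left(-48\right) \left(-613\right)} = \frac{1}{-99456 + 58848} = \frac{1}{-40608} = - \frac{1}{40608}$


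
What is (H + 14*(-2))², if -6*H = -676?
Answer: 64516/9 ≈ 7168.4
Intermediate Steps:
H = 338/3 (H = -⅙*(-676) = 338/3 ≈ 112.67)
(H + 14*(-2))² = (338/3 + 14*(-2))² = (338/3 - 28)² = (254/3)² = 64516/9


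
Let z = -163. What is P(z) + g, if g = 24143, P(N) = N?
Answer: 23980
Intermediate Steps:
P(z) + g = -163 + 24143 = 23980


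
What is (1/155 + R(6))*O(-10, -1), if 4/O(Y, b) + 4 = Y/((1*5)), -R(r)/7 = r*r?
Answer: 78118/465 ≈ 168.00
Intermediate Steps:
R(r) = -7*r² (R(r) = -7*r*r = -7*r²)
O(Y, b) = 4/(-4 + Y/5) (O(Y, b) = 4/(-4 + Y/((1*5))) = 4/(-4 + Y/5))
(1/155 + R(6))*O(-10, -1) = (1/155 - 7*6²)*(20/(-20 - 10)) = (1/155 - 7*36)*(20/(-30)) = (1/155 - 252)*(20*(-1/30)) = -39059/155*(-⅔) = 78118/465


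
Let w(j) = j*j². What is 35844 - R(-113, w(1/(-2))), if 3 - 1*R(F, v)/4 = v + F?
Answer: 70759/2 ≈ 35380.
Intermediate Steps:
w(j) = j³
R(F, v) = 12 - 4*F - 4*v (R(F, v) = 12 - 4*(v + F) = 12 - 4*(F + v) = 12 + (-4*F - 4*v) = 12 - 4*F - 4*v)
35844 - R(-113, w(1/(-2))) = 35844 - (12 - 4*(-113) - 4*(1/(-2))³) = 35844 - (12 + 452 - 4*(-½)³) = 35844 - (12 + 452 - 4*(-⅛)) = 35844 - (12 + 452 + ½) = 35844 - 1*929/2 = 35844 - 929/2 = 70759/2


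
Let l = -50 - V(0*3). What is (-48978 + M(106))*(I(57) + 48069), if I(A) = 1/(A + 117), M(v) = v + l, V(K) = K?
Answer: -204591975227/87 ≈ -2.3516e+9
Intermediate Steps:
l = -50 (l = -50 - 0*3 = -50 - 1*0 = -50 + 0 = -50)
M(v) = -50 + v (M(v) = v - 50 = -50 + v)
I(A) = 1/(117 + A)
(-48978 + M(106))*(I(57) + 48069) = (-48978 + (-50 + 106))*(1/(117 + 57) + 48069) = (-48978 + 56)*(1/174 + 48069) = -48922*(1/174 + 48069) = -48922*8364007/174 = -204591975227/87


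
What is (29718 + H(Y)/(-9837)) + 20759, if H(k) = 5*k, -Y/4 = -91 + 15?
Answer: 496540729/9837 ≈ 50477.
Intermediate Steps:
Y = 304 (Y = -4*(-91 + 15) = -4*(-76) = 304)
(29718 + H(Y)/(-9837)) + 20759 = (29718 + (5*304)/(-9837)) + 20759 = (29718 + 1520*(-1/9837)) + 20759 = (29718 - 1520/9837) + 20759 = 292334446/9837 + 20759 = 496540729/9837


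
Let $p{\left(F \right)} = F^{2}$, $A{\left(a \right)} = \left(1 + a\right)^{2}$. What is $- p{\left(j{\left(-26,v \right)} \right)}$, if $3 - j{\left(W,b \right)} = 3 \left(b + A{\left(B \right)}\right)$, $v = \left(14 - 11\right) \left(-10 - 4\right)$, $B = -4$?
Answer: $-10404$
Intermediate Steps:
$v = -42$ ($v = 3 \left(-14\right) = -42$)
$j{\left(W,b \right)} = -24 - 3 b$ ($j{\left(W,b \right)} = 3 - 3 \left(b + \left(1 - 4\right)^{2}\right) = 3 - 3 \left(b + \left(-3\right)^{2}\right) = 3 - 3 \left(b + 9\right) = 3 - 3 \left(9 + b\right) = 3 - \left(27 + 3 b\right) = -24 - 3 b$)
$- p{\left(j{\left(-26,v \right)} \right)} = - \left(-24 - -126\right)^{2} = - \left(-24 + 126\right)^{2} = - 102^{2} = \left(-1\right) 10404 = -10404$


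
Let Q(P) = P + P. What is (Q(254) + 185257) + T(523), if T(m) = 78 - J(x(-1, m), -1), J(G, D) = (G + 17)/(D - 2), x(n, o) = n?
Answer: 557545/3 ≈ 1.8585e+5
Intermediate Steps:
Q(P) = 2*P
J(G, D) = (17 + G)/(-2 + D)
T(m) = 250/3 (T(m) = 78 - (17 - 1)/(-2 - 1) = 78 - 16/(-3) = 78 - (-1)*16/3 = 78 - 1*(-16/3) = 78 + 16/3 = 250/3)
(Q(254) + 185257) + T(523) = (2*254 + 185257) + 250/3 = (508 + 185257) + 250/3 = 185765 + 250/3 = 557545/3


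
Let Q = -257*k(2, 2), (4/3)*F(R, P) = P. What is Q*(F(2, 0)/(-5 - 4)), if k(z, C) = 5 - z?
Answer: 0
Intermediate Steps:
F(R, P) = 3*P/4
Q = -771 (Q = -257*(5 - 1*2) = -257*(5 - 2) = -257*3 = -771)
Q*(F(2, 0)/(-5 - 4)) = -771*(¾)*0/(-5 - 4) = -771*0/(-9) = -(-257)*0/3 = -771*0 = 0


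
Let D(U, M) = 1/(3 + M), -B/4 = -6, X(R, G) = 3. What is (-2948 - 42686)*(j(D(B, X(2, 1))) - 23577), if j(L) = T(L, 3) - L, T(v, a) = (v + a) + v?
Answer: 3227304931/3 ≈ 1.0758e+9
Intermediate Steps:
B = 24 (B = -4*(-6) = 24)
T(v, a) = a + 2*v (T(v, a) = (a + v) + v = a + 2*v)
j(L) = 3 + L (j(L) = (3 + 2*L) - L = 3 + L)
(-2948 - 42686)*(j(D(B, X(2, 1))) - 23577) = (-2948 - 42686)*((3 + 1/(3 + 3)) - 23577) = -45634*((3 + 1/6) - 23577) = -45634*((3 + ⅙) - 23577) = -45634*(19/6 - 23577) = -45634*(-141443/6) = 3227304931/3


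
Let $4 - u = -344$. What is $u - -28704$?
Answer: $29052$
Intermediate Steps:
$u = 348$ ($u = 4 - -344 = 4 + 344 = 348$)
$u - -28704 = 348 - -28704 = 348 + 28704 = 29052$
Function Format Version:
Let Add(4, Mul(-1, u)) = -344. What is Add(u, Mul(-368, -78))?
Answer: 29052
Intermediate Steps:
u = 348 (u = Add(4, Mul(-1, -344)) = Add(4, 344) = 348)
Add(u, Mul(-368, -78)) = Add(348, Mul(-368, -78)) = Add(348, 28704) = 29052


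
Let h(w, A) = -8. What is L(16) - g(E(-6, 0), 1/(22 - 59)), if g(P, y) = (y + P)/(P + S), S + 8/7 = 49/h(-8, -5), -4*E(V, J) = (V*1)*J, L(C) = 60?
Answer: 903484/15059 ≈ 59.996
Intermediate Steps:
E(V, J) = -J*V/4 (E(V, J) = -V*1*J/4 = -V*J/4 = -J*V/4)
S = -407/56 (S = -8/7 + 49/(-8) = -8/7 + 49*(-⅛) = -8/7 - 49/8 = -407/56 ≈ -7.2679)
g(P, y) = (P + y)/(-407/56 + P) (g(P, y) = (y + P)/(P - 407/56) = (P + y)/(-407/56 + P))
L(16) - g(E(-6, 0), 1/(22 - 59)) = 60 - 56*(-¼*0*(-6) + 1/(22 - 59))/(-407 + 56*(-¼*0*(-6))) = 60 - 56*(0 + 1/(-37))/(-407 + 56*0) = 60 - 56*(0 - 1/37)/(-407 + 0) = 60 - 56*(-1)/((-407)*37) = 60 - 56*(-1)*(-1)/(407*37) = 60 - 1*56/15059 = 60 - 56/15059 = 903484/15059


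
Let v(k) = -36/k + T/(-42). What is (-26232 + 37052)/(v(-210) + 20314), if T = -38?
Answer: 1136100/2133083 ≈ 0.53261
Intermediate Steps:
v(k) = 19/21 - 36/k (v(k) = -36/k - 38/(-42) = -36/k - 38*(-1/42) = -36/k + 19/21 = 19/21 - 36/k)
(-26232 + 37052)/(v(-210) + 20314) = (-26232 + 37052)/((19/21 - 36/(-210)) + 20314) = 10820/((19/21 - 36*(-1/210)) + 20314) = 10820/((19/21 + 6/35) + 20314) = 10820/(113/105 + 20314) = 10820/(2133083/105) = 10820*(105/2133083) = 1136100/2133083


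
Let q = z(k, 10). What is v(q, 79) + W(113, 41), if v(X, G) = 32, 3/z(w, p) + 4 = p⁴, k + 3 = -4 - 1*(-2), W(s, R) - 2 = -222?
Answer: -188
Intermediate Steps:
W(s, R) = -220 (W(s, R) = 2 - 222 = -220)
k = -5 (k = -3 + (-4 - 1*(-2)) = -3 + (-4 + 2) = -3 - 2 = -5)
z(w, p) = 3/(-4 + p⁴)
q = 1/3332 (q = 3/(-4 + 10⁴) = 3/(-4 + 10000) = 3/9996 = 3*(1/9996) = 1/3332 ≈ 0.00030012)
v(q, 79) + W(113, 41) = 32 - 220 = -188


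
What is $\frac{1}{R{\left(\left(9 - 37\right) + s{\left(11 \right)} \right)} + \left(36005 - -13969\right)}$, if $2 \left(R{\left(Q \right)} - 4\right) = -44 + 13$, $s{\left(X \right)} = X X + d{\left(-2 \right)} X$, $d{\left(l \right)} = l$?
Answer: $\frac{2}{99925} \approx 2.0015 \cdot 10^{-5}$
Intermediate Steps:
$s{\left(X \right)} = X^{2} - 2 X$ ($s{\left(X \right)} = X X - 2 X = X^{2} - 2 X$)
$R{\left(Q \right)} = - \frac{23}{2}$ ($R{\left(Q \right)} = 4 + \frac{-44 + 13}{2} = 4 + \frac{1}{2} \left(-31\right) = 4 - \frac{31}{2} = - \frac{23}{2}$)
$\frac{1}{R{\left(\left(9 - 37\right) + s{\left(11 \right)} \right)} + \left(36005 - -13969\right)} = \frac{1}{- \frac{23}{2} + \left(36005 - -13969\right)} = \frac{1}{- \frac{23}{2} + \left(36005 + 13969\right)} = \frac{1}{- \frac{23}{2} + 49974} = \frac{1}{\frac{99925}{2}} = \frac{2}{99925}$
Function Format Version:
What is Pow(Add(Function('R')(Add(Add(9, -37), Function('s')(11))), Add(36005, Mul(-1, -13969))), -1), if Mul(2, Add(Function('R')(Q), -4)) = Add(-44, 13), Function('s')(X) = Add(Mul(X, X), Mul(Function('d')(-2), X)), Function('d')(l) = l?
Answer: Rational(2, 99925) ≈ 2.0015e-5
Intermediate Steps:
Function('s')(X) = Add(Pow(X, 2), Mul(-2, X)) (Function('s')(X) = Add(Mul(X, X), Mul(-2, X)) = Add(Pow(X, 2), Mul(-2, X)))
Function('R')(Q) = Rational(-23, 2) (Function('R')(Q) = Add(4, Mul(Rational(1, 2), Add(-44, 13))) = Add(4, Mul(Rational(1, 2), -31)) = Add(4, Rational(-31, 2)) = Rational(-23, 2))
Pow(Add(Function('R')(Add(Add(9, -37), Function('s')(11))), Add(36005, Mul(-1, -13969))), -1) = Pow(Add(Rational(-23, 2), Add(36005, Mul(-1, -13969))), -1) = Pow(Add(Rational(-23, 2), Add(36005, 13969)), -1) = Pow(Add(Rational(-23, 2), 49974), -1) = Pow(Rational(99925, 2), -1) = Rational(2, 99925)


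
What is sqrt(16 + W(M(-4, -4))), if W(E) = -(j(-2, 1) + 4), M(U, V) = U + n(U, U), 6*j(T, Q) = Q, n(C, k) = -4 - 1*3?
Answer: sqrt(426)/6 ≈ 3.4400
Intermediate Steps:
n(C, k) = -7 (n(C, k) = -4 - 3 = -7)
j(T, Q) = Q/6
M(U, V) = -7 + U (M(U, V) = U - 7 = -7 + U)
W(E) = -25/6 (W(E) = -((1/6)*1 + 4) = -(1/6 + 4) = -1*25/6 = -25/6)
sqrt(16 + W(M(-4, -4))) = sqrt(16 - 25/6) = sqrt(71/6) = sqrt(426)/6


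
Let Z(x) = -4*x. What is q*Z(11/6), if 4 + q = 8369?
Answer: -184030/3 ≈ -61343.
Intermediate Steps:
q = 8365 (q = -4 + 8369 = 8365)
q*Z(11/6) = 8365*(-44/6) = 8365*(-4*11/6) = 8365*(-22/3) = -184030/3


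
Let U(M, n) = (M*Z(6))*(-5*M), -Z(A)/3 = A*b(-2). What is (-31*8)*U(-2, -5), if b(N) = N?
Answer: 178560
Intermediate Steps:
Z(A) = 6*A (Z(A) = -3*A*(-2) = -(-6)*A = 6*A)
U(M, n) = -180*M² (U(M, n) = (M*(6*6))*(-5*M) = (M*36)*(-5*M) = (36*M)*(-5*M) = -180*M²)
(-31*8)*U(-2, -5) = (-31*8)*(-180*(-2)²) = -(-44640)*4 = -248*(-720) = 178560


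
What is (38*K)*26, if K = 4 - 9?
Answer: -4940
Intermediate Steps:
K = -5
(38*K)*26 = (38*(-5))*26 = -190*26 = -4940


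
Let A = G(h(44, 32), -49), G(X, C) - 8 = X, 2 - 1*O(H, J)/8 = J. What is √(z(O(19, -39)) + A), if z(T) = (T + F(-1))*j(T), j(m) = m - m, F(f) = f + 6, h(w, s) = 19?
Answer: 3*√3 ≈ 5.1962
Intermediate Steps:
O(H, J) = 16 - 8*J
G(X, C) = 8 + X
F(f) = 6 + f
j(m) = 0
A = 27 (A = 8 + 19 = 27)
z(T) = 0 (z(T) = (T + (6 - 1))*0 = (T + 5)*0 = (5 + T)*0 = 0)
√(z(O(19, -39)) + A) = √(0 + 27) = √27 = 3*√3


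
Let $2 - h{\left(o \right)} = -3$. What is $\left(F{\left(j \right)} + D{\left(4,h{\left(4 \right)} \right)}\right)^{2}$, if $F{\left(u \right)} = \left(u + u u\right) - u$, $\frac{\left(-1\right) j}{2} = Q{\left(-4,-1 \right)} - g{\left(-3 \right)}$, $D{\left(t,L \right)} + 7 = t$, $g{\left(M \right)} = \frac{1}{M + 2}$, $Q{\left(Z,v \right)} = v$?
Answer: $9$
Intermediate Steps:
$h{\left(o \right)} = 5$ ($h{\left(o \right)} = 2 - -3 = 2 + 3 = 5$)
$g{\left(M \right)} = \frac{1}{2 + M}$
$D{\left(t,L \right)} = -7 + t$
$j = 0$ ($j = - 2 \left(-1 - \frac{1}{2 - 3}\right) = - 2 \left(-1 - \frac{1}{-1}\right) = - 2 \left(-1 - -1\right) = - 2 \left(-1 + 1\right) = \left(-2\right) 0 = 0$)
$F{\left(u \right)} = u^{2}$ ($F{\left(u \right)} = \left(u + u^{2}\right) - u = u^{2}$)
$\left(F{\left(j \right)} + D{\left(4,h{\left(4 \right)} \right)}\right)^{2} = \left(0^{2} + \left(-7 + 4\right)\right)^{2} = \left(0 - 3\right)^{2} = \left(-3\right)^{2} = 9$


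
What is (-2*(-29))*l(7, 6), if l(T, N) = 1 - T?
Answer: -348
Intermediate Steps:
(-2*(-29))*l(7, 6) = (-2*(-29))*(1 - 1*7) = 58*(1 - 7) = 58*(-6) = -348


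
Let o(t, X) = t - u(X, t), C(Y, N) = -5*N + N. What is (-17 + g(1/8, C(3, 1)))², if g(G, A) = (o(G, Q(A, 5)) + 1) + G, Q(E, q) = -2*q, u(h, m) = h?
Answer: 529/16 ≈ 33.063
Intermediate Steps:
C(Y, N) = -4*N
o(t, X) = t - X
g(G, A) = 11 + 2*G (g(G, A) = ((G - (-2)*5) + 1) + G = ((G - 1*(-10)) + 1) + G = ((G + 10) + 1) + G = ((10 + G) + 1) + G = (11 + G) + G = 11 + 2*G)
(-17 + g(1/8, C(3, 1)))² = (-17 + (11 + 2/8))² = (-17 + (11 + 2*(⅛)))² = (-17 + (11 + ¼))² = (-17 + 45/4)² = (-23/4)² = 529/16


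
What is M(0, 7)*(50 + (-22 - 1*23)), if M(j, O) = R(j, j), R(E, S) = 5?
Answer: 25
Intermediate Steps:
M(j, O) = 5
M(0, 7)*(50 + (-22 - 1*23)) = 5*(50 + (-22 - 1*23)) = 5*(50 + (-22 - 23)) = 5*(50 - 45) = 5*5 = 25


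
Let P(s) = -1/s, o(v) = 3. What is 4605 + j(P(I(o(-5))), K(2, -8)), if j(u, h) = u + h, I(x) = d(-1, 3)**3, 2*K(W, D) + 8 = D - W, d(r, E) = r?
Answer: 4597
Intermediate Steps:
K(W, D) = -4 + D/2 - W/2 (K(W, D) = -4 + (D - W)/2 = -4 + (D/2 - W/2) = -4 + D/2 - W/2)
I(x) = -1 (I(x) = (-1)**3 = -1)
j(u, h) = h + u
4605 + j(P(I(o(-5))), K(2, -8)) = 4605 + ((-4 + (1/2)*(-8) - 1/2*2) - 1/(-1)) = 4605 + ((-4 - 4 - 1) - 1*(-1)) = 4605 + (-9 + 1) = 4605 - 8 = 4597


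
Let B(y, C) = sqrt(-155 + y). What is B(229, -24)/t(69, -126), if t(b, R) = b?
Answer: sqrt(74)/69 ≈ 0.12467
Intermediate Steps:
B(229, -24)/t(69, -126) = sqrt(-155 + 229)/69 = sqrt(74)*(1/69) = sqrt(74)/69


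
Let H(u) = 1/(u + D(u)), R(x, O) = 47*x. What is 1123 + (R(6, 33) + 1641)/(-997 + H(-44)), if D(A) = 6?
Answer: 14158009/12629 ≈ 1121.1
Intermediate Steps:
H(u) = 1/(6 + u) (H(u) = 1/(u + 6) = 1/(6 + u))
1123 + (R(6, 33) + 1641)/(-997 + H(-44)) = 1123 + (47*6 + 1641)/(-997 + 1/(6 - 44)) = 1123 + (282 + 1641)/(-997 + 1/(-38)) = 1123 + 1923/(-997 - 1/38) = 1123 + 1923/(-37887/38) = 1123 + 1923*(-38/37887) = 1123 - 24358/12629 = 14158009/12629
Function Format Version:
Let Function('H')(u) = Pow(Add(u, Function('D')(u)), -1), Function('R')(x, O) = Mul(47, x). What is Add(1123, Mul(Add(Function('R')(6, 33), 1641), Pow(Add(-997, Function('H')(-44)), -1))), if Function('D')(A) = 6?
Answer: Rational(14158009, 12629) ≈ 1121.1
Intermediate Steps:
Function('H')(u) = Pow(Add(6, u), -1) (Function('H')(u) = Pow(Add(u, 6), -1) = Pow(Add(6, u), -1))
Add(1123, Mul(Add(Function('R')(6, 33), 1641), Pow(Add(-997, Function('H')(-44)), -1))) = Add(1123, Mul(Add(Mul(47, 6), 1641), Pow(Add(-997, Pow(Add(6, -44), -1)), -1))) = Add(1123, Mul(Add(282, 1641), Pow(Add(-997, Pow(-38, -1)), -1))) = Add(1123, Mul(1923, Pow(Add(-997, Rational(-1, 38)), -1))) = Add(1123, Mul(1923, Pow(Rational(-37887, 38), -1))) = Add(1123, Mul(1923, Rational(-38, 37887))) = Add(1123, Rational(-24358, 12629)) = Rational(14158009, 12629)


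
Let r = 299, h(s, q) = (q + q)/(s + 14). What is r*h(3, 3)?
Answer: 1794/17 ≈ 105.53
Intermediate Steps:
h(s, q) = 2*q/(14 + s) (h(s, q) = (2*q)/(14 + s) = 2*q/(14 + s))
r*h(3, 3) = 299*(2*3/(14 + 3)) = 299*(2*3/17) = 299*(2*3*(1/17)) = 299*(6/17) = 1794/17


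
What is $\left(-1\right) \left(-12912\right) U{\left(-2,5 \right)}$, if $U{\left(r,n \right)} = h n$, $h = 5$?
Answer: $322800$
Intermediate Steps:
$U{\left(r,n \right)} = 5 n$
$\left(-1\right) \left(-12912\right) U{\left(-2,5 \right)} = \left(-1\right) \left(-12912\right) 5 \cdot 5 = 12912 \cdot 25 = 322800$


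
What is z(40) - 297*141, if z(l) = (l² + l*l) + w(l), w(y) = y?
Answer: -38637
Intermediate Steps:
z(l) = l + 2*l² (z(l) = (l² + l*l) + l = (l² + l²) + l = 2*l² + l = l + 2*l²)
z(40) - 297*141 = 40*(1 + 2*40) - 297*141 = 40*(1 + 80) - 41877 = 40*81 - 41877 = 3240 - 41877 = -38637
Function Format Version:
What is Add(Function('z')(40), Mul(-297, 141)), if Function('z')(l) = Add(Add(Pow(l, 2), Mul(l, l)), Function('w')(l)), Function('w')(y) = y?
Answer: -38637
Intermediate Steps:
Function('z')(l) = Add(l, Mul(2, Pow(l, 2))) (Function('z')(l) = Add(Add(Pow(l, 2), Mul(l, l)), l) = Add(Add(Pow(l, 2), Pow(l, 2)), l) = Add(Mul(2, Pow(l, 2)), l) = Add(l, Mul(2, Pow(l, 2))))
Add(Function('z')(40), Mul(-297, 141)) = Add(Mul(40, Add(1, Mul(2, 40))), Mul(-297, 141)) = Add(Mul(40, Add(1, 80)), -41877) = Add(Mul(40, 81), -41877) = Add(3240, -41877) = -38637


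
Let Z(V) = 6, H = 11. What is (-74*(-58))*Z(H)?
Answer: 25752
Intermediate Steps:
(-74*(-58))*Z(H) = -74*(-58)*6 = 4292*6 = 25752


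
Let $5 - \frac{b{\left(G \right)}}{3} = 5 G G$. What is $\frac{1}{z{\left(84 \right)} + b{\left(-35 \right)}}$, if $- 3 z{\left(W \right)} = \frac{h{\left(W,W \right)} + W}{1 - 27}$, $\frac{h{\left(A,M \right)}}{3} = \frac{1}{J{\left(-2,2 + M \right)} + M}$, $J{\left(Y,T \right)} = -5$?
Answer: $- \frac{2054}{37709227} \approx -5.4469 \cdot 10^{-5}$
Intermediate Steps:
$h{\left(A,M \right)} = \frac{3}{-5 + M}$
$b{\left(G \right)} = 15 - 15 G^{2}$ ($b{\left(G \right)} = 15 - 3 \cdot 5 G G = 15 - 3 \cdot 5 G^{2} = 15 - 15 G^{2}$)
$z{\left(W \right)} = \frac{1}{26 \left(-5 + W\right)} + \frac{W}{78}$ ($z{\left(W \right)} = - \frac{\left(\frac{3}{-5 + W} + W\right) \frac{1}{1 - 27}}{3} = - \frac{\left(W + \frac{3}{-5 + W}\right) \frac{1}{-26}}{3} = - \frac{\left(W + \frac{3}{-5 + W}\right) \left(- \frac{1}{26}\right)}{3} = - \frac{- \frac{3}{26 \left(-5 + W\right)} - \frac{W}{26}}{3} = \frac{1}{26 \left(-5 + W\right)} + \frac{W}{78}$)
$\frac{1}{z{\left(84 \right)} + b{\left(-35 \right)}} = \frac{1}{\frac{3 + 84 \left(-5 + 84\right)}{78 \left(-5 + 84\right)} + \left(15 - 15 \left(-35\right)^{2}\right)} = \frac{1}{\frac{3 + 84 \cdot 79}{78 \cdot 79} + \left(15 - 18375\right)} = \frac{1}{\frac{1}{78} \cdot \frac{1}{79} \left(3 + 6636\right) + \left(15 - 18375\right)} = \frac{1}{\frac{1}{78} \cdot \frac{1}{79} \cdot 6639 - 18360} = \frac{1}{\frac{2213}{2054} - 18360} = \frac{1}{- \frac{37709227}{2054}} = - \frac{2054}{37709227}$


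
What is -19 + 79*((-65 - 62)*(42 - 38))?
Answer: -40151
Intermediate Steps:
-19 + 79*((-65 - 62)*(42 - 38)) = -19 + 79*(-127*4) = -19 + 79*(-508) = -19 - 40132 = -40151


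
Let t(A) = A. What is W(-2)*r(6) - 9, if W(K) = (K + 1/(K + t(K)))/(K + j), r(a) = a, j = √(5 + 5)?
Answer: -27/2 - 9*√10/4 ≈ -20.615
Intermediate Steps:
j = √10 ≈ 3.1623
W(K) = (K + 1/(2*K))/(K + √10) (W(K) = (K + 1/(K + K))/(K + √10) = (K + 1/(2*K))/(K + √10))
W(-2)*r(6) - 9 = ((½ + (-2)²)/((-2)*(-2 + √10)))*6 - 9 = -(½ + 4)/(2*(-2 + √10))*6 - 9 = -½*9/2/(-2 + √10)*6 - 9 = -9/(4*(-2 + √10))*6 - 9 = -27/(2*(-2 + √10)) - 9 = -9 - 27/(2*(-2 + √10))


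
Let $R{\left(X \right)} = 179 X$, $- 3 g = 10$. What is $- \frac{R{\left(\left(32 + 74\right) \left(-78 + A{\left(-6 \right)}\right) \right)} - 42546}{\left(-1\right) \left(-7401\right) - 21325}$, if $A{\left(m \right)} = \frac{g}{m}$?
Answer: $- \frac{3401948}{31329} \approx -108.59$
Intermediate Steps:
$g = - \frac{10}{3}$ ($g = \left(- \frac{1}{3}\right) 10 = - \frac{10}{3} \approx -3.3333$)
$A{\left(m \right)} = - \frac{10}{3 m}$
$- \frac{R{\left(\left(32 + 74\right) \left(-78 + A{\left(-6 \right)}\right) \right)} - 42546}{\left(-1\right) \left(-7401\right) - 21325} = - \frac{179 \left(32 + 74\right) \left(-78 - \frac{10}{3 \left(-6\right)}\right) - 42546}{\left(-1\right) \left(-7401\right) - 21325} = - \frac{179 \cdot 106 \left(-78 - - \frac{5}{9}\right) - 42546}{7401 - 21325} = - \frac{179 \cdot 106 \left(-78 + \frac{5}{9}\right) - 42546}{-13924} = - \frac{\left(179 \cdot 106 \left(- \frac{697}{9}\right) - 42546\right) \left(-1\right)}{13924} = - \frac{\left(179 \left(- \frac{73882}{9}\right) - 42546\right) \left(-1\right)}{13924} = - \frac{\left(- \frac{13224878}{9} - 42546\right) \left(-1\right)}{13924} = - \frac{\left(-13607792\right) \left(-1\right)}{9 \cdot 13924} = \left(-1\right) \frac{3401948}{31329} = - \frac{3401948}{31329}$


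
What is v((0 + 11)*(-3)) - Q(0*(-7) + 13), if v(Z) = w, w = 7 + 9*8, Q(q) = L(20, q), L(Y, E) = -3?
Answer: 82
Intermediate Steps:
Q(q) = -3
w = 79 (w = 7 + 72 = 79)
v(Z) = 79
v((0 + 11)*(-3)) - Q(0*(-7) + 13) = 79 - 1*(-3) = 79 + 3 = 82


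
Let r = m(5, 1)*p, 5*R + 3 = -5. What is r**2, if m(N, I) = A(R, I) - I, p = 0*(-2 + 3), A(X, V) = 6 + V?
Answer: 0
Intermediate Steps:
R = -8/5 (R = -3/5 + (1/5)*(-5) = -3/5 - 1 = -8/5 ≈ -1.6000)
p = 0 (p = 0*1 = 0)
m(N, I) = 6 (m(N, I) = (6 + I) - I = 6)
r = 0 (r = 6*0 = 0)
r**2 = 0**2 = 0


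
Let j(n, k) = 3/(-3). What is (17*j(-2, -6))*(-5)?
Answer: 85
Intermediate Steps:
j(n, k) = -1 (j(n, k) = 3*(-⅓) = -1)
(17*j(-2, -6))*(-5) = (17*(-1))*(-5) = -17*(-5) = 85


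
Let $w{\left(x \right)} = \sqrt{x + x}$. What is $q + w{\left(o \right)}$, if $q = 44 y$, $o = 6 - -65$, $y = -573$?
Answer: $-25212 + \sqrt{142} \approx -25200.0$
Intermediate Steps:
$o = 71$ ($o = 6 + 65 = 71$)
$q = -25212$ ($q = 44 \left(-573\right) = -25212$)
$w{\left(x \right)} = \sqrt{2} \sqrt{x}$ ($w{\left(x \right)} = \sqrt{2 x} = \sqrt{2} \sqrt{x}$)
$q + w{\left(o \right)} = -25212 + \sqrt{2} \sqrt{71} = -25212 + \sqrt{142}$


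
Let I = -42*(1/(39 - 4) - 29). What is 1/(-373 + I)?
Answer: 5/4219 ≈ 0.0011851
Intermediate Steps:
I = 6084/5 (I = -42*(1/35 - 29) = -42*(-1014/35) = 6084/5 ≈ 1216.8)
1/(-373 + I) = 1/(-373 + 6084/5) = 1/(4219/5) = 5/4219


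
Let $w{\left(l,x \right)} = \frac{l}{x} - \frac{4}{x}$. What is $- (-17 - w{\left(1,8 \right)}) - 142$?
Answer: $- \frac{1003}{8} \approx -125.38$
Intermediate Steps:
$w{\left(l,x \right)} = - \frac{4}{x} + \frac{l}{x}$
$- (-17 - w{\left(1,8 \right)}) - 142 = - (-17 - \frac{-4 + 1}{8}) - 142 = - (-17 - \frac{1}{8} \left(-3\right)) - 142 = - (-17 - - \frac{3}{8}) - 142 = - (-17 + \frac{3}{8}) - 142 = \left(-1\right) \left(- \frac{133}{8}\right) - 142 = \frac{133}{8} - 142 = - \frac{1003}{8}$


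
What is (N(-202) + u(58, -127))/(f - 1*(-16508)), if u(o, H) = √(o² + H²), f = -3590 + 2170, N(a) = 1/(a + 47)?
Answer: -1/2338640 + √19493/15088 ≈ 0.0092531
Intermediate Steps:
N(a) = 1/(47 + a)
f = -1420
u(o, H) = √(H² + o²)
(N(-202) + u(58, -127))/(f - 1*(-16508)) = (1/(47 - 202) + √((-127)² + 58²))/(-1420 - 1*(-16508)) = (1/(-155) + √(16129 + 3364))/(-1420 + 16508) = (-1/155 + √19493)/15088 = (-1/155 + √19493)*(1/15088) = -1/2338640 + √19493/15088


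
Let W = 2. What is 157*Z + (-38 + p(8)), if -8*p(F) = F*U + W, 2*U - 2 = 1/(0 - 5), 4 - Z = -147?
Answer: 473357/20 ≈ 23668.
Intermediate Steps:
Z = 151 (Z = 4 - 1*(-147) = 4 + 147 = 151)
U = 9/10 (U = 1 + 1/(2*(0 - 5)) = 1 + (½)/(-5) = 1 + (½)*(-⅕) = 1 - ⅒ = 9/10 ≈ 0.90000)
p(F) = -¼ - 9*F/80 (p(F) = -(F*(9/10) + 2)/8 = -(9*F/10 + 2)/8 = -(2 + 9*F/10)/8 = -¼ - 9*F/80)
157*Z + (-38 + p(8)) = 157*151 + (-38 + (-¼ - 9/80*8)) = 23707 + (-38 + (-¼ - 9/10)) = 23707 + (-38 - 23/20) = 23707 - 783/20 = 473357/20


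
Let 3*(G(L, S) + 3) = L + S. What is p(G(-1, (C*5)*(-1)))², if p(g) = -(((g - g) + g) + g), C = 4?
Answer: 400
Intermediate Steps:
G(L, S) = -3 + L/3 + S/3 (G(L, S) = -3 + (L + S)/3 = -3 + (L/3 + S/3) = -3 + L/3 + S/3)
p(g) = -2*g (p(g) = -((0 + g) + g) = -(g + g) = -2*g)
p(G(-1, (C*5)*(-1)))² = (-2*(-3 + (⅓)*(-1) + ((4*5)*(-1))/3))² = (-2*(-3 - ⅓ + (20*(-1))/3))² = (-2*(-3 - ⅓ + (⅓)*(-20)))² = (-2*(-3 - ⅓ - 20/3))² = (-2*(-10))² = 20² = 400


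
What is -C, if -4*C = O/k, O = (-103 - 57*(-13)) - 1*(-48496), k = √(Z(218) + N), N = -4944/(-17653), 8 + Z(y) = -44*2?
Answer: -8189*I*√1864315677/281624 ≈ -1255.5*I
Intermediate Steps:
Z(y) = -96 (Z(y) = -8 - 44*2 = -8 - 88 = -96)
N = 4944/17653 (N = -4944*(-1/17653) = 4944/17653 ≈ 0.28007)
k = 4*I*√1864315677/17653 (k = √(-96 + 4944/17653) = √(-1689744/17653) = 4*I*√1864315677/17653 ≈ 9.7837*I)
O = 49134 (O = (-103 + 741) + 48496 = 638 + 48496 = 49134)
C = 8189*I*√1864315677/281624 (C = -24567/(2*(4*I*√1864315677/17653)) = -24567*(-I*√1864315677/422436)/2 = -(-8189)*I*√1864315677/281624 = 8189*I*√1864315677/281624 ≈ 1255.5*I)
-C = -8189*I*√1864315677/281624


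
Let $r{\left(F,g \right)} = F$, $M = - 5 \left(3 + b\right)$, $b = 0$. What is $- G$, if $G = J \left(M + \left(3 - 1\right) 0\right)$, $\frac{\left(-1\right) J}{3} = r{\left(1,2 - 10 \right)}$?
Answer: $-45$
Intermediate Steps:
$M = -15$ ($M = - 5 \left(3 + 0\right) = \left(-5\right) 3 = -15$)
$J = -3$ ($J = \left(-3\right) 1 = -3$)
$G = 45$ ($G = - 3 \left(-15 + \left(3 - 1\right) 0\right) = - 3 \left(-15 + 2 \cdot 0\right) = - 3 \left(-15 + 0\right) = \left(-3\right) \left(-15\right) = 45$)
$- G = \left(-1\right) 45 = -45$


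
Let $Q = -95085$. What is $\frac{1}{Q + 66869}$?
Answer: $- \frac{1}{28216} \approx -3.5441 \cdot 10^{-5}$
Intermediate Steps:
$\frac{1}{Q + 66869} = \frac{1}{-95085 + 66869} = \frac{1}{-28216} = - \frac{1}{28216}$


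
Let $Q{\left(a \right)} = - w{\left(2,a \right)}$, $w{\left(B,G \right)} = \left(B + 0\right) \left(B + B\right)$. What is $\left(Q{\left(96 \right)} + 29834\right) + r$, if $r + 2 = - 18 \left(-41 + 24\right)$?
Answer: $30130$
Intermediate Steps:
$w{\left(B,G \right)} = 2 B^{2}$ ($w{\left(B,G \right)} = B 2 B = 2 B^{2}$)
$Q{\left(a \right)} = -8$ ($Q{\left(a \right)} = - 2 \cdot 2^{2} = - 2 \cdot 4 = \left(-1\right) 8 = -8$)
$r = 304$ ($r = -2 - 18 \left(-41 + 24\right) = -2 - -306 = -2 + 306 = 304$)
$\left(Q{\left(96 \right)} + 29834\right) + r = \left(-8 + 29834\right) + 304 = 29826 + 304 = 30130$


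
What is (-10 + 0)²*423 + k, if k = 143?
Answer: 42443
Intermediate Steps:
(-10 + 0)²*423 + k = (-10 + 0)²*423 + 143 = (-10)²*423 + 143 = 100*423 + 143 = 42300 + 143 = 42443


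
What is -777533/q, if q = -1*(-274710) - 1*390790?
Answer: 777533/116080 ≈ 6.6982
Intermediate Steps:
q = -116080 (q = 274710 - 390790 = -116080)
-777533/q = -777533/(-116080) = -777533*(-1/116080) = 777533/116080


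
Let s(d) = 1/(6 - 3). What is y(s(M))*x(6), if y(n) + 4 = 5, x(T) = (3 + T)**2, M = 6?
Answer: 81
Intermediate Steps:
s(d) = 1/3
y(n) = 1 (y(n) = -4 + 5 = 1)
y(s(M))*x(6) = 1*(3 + 6)**2 = 1*9**2 = 1*81 = 81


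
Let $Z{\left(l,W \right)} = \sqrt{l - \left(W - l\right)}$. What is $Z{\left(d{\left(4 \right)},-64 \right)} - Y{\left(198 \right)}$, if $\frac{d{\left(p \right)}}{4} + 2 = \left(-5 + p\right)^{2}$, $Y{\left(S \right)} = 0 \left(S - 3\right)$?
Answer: $2 \sqrt{14} \approx 7.4833$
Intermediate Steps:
$Y{\left(S \right)} = 0$ ($Y{\left(S \right)} = 0 \left(-3 + S\right) = 0$)
$d{\left(p \right)} = -8 + 4 \left(-5 + p\right)^{2}$
$Z{\left(l,W \right)} = \sqrt{- W + 2 l}$
$Z{\left(d{\left(4 \right)},-64 \right)} - Y{\left(198 \right)} = \sqrt{\left(-1\right) \left(-64\right) + 2 \left(-8 + 4 \left(-5 + 4\right)^{2}\right)} - 0 = \sqrt{64 + 2 \left(-8 + 4 \left(-1\right)^{2}\right)} + 0 = \sqrt{64 + 2 \left(-8 + 4 \cdot 1\right)} + 0 = \sqrt{64 + 2 \left(-8 + 4\right)} + 0 = \sqrt{64 + 2 \left(-4\right)} + 0 = \sqrt{64 - 8} + 0 = \sqrt{56} + 0 = 2 \sqrt{14} + 0 = 2 \sqrt{14}$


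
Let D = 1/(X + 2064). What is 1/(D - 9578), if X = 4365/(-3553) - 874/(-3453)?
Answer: -25310235553/242421423858125 ≈ -0.00010441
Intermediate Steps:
X = -11967023/12268509 (X = 4365*(-1/3553) - 874*(-1/3453) = -4365/3553 + 874/3453 = -11967023/12268509 ≈ -0.97543)
D = 12268509/25310235553 (D = 1/(-11967023/12268509 + 2064) = 1/(25310235553/12268509) = 12268509/25310235553 ≈ 0.00048472)
1/(D - 9578) = 1/(12268509/25310235553 - 9578) = 1/(-242421423858125/25310235553) = -25310235553/242421423858125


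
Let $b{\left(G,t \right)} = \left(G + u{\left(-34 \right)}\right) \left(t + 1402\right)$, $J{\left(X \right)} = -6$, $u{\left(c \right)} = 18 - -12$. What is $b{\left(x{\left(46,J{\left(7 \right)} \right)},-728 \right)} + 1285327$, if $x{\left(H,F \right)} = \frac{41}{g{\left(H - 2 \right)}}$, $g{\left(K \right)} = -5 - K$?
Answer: $\frac{63944169}{49} \approx 1.305 \cdot 10^{6}$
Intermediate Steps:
$u{\left(c \right)} = 30$ ($u{\left(c \right)} = 18 + 12 = 30$)
$x{\left(H,F \right)} = \frac{41}{-3 - H}$ ($x{\left(H,F \right)} = \frac{41}{-5 - \left(H - 2\right)} = \frac{41}{-5 - \left(-2 + H\right)} = \frac{41}{-3 - H}$)
$b{\left(G,t \right)} = \left(30 + G\right) \left(1402 + t\right)$ ($b{\left(G,t \right)} = \left(G + 30\right) \left(t + 1402\right) = \left(30 + G\right) \left(1402 + t\right)$)
$b{\left(x{\left(46,J{\left(7 \right)} \right)},-728 \right)} + 1285327 = \left(42060 + 30 \left(-728\right) + 1402 \left(- \frac{41}{3 + 46}\right) + - \frac{41}{3 + 46} \left(-728\right)\right) + 1285327 = \left(42060 - 21840 + 1402 \left(- \frac{41}{49}\right) + - \frac{41}{49} \left(-728\right)\right) + 1285327 = \left(42060 - 21840 + 1402 \left(\left(-41\right) \frac{1}{49}\right) + \left(-41\right) \frac{1}{49} \left(-728\right)\right) + 1285327 = \left(42060 - 21840 + 1402 \left(- \frac{41}{49}\right) - - \frac{4264}{7}\right) + 1285327 = \left(42060 - 21840 - \frac{57482}{49} + \frac{4264}{7}\right) + 1285327 = \frac{963146}{49} + 1285327 = \frac{63944169}{49}$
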